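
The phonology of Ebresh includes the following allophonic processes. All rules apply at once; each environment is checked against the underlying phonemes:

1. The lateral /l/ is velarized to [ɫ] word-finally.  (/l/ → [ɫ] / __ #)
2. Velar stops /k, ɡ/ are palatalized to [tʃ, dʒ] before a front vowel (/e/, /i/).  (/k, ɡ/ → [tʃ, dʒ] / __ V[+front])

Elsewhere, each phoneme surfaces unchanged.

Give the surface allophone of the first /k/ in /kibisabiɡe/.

[tʃ]

/k/ — word-initial, before a front vowel — surfaces as [tʃ] (rule 2).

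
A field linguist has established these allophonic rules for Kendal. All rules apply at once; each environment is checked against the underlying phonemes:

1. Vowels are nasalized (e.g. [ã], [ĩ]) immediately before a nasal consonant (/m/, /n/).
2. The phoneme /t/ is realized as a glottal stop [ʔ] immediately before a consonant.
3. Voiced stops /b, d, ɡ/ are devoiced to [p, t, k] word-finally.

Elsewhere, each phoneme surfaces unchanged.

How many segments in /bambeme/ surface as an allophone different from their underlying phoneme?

2

Segments that undergo a rule: /a/ → [ã] (rule 1); /e/ → [ẽ] (rule 1).
All other segments surface unchanged.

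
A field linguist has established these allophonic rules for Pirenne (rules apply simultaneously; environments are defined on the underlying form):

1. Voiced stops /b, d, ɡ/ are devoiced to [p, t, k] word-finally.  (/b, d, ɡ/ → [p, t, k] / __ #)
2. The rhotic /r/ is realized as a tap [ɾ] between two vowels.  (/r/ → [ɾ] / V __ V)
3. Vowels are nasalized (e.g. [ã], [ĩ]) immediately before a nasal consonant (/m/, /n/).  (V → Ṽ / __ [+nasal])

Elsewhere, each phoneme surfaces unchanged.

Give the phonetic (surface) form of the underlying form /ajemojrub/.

[ajẽmojrup]

/a/ (word-initial) fails the environment for rule 3, so it stays [a].
/j/ (between /a/ and /e/) is unaffected → [j].
/e/ — between /j/ and /m/, before a nasal consonant — surfaces as [ẽ] (rule 3).
/m/ stays [m].
/o/ (between /m/ and /j/): rule 3 targets it, but not before a nasal consonant → unchanged [o].
/j/ (between /o/ and /r/) is unaffected → [j].
/r/ — between /j/ and /u/; rule 2 does not apply here → [r].
/u/ (between /r/ and /b/): rule 3 targets it, but not before a nasal consonant → unchanged [u].
/b/ meets the environment for rule 1 (word-finally) → [p].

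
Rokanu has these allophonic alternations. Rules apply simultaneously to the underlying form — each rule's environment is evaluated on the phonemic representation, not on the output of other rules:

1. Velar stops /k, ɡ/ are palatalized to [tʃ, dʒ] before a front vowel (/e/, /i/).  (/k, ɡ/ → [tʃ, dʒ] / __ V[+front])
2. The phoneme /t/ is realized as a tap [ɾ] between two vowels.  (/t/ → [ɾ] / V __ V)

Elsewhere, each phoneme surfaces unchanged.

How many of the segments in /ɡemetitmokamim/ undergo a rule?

Segments that undergo a rule: /ɡ/ → [dʒ] (rule 1); /t/ → [ɾ] (rule 2).
All other segments surface unchanged.

2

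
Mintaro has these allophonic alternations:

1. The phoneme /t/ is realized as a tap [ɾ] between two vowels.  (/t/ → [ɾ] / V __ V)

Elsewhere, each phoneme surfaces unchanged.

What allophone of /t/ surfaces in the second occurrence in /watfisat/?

[t]

/t/ (word-final): rule 1 targets it, but not between two vowels → unchanged [t].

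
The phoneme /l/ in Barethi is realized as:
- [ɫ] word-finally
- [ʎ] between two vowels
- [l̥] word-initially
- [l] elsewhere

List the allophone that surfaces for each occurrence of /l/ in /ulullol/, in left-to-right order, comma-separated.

Occurrence 1 (position 2): between two vowels → [ʎ].
Occurrence 2 (position 4): no conditioning environment matches → elsewhere allophone [l].
Occurrence 3 (position 5): no conditioning environment matches → elsewhere allophone [l].
Occurrence 4 (position 7): word-finally → [ɫ].

[ʎ], [l], [l], [ɫ]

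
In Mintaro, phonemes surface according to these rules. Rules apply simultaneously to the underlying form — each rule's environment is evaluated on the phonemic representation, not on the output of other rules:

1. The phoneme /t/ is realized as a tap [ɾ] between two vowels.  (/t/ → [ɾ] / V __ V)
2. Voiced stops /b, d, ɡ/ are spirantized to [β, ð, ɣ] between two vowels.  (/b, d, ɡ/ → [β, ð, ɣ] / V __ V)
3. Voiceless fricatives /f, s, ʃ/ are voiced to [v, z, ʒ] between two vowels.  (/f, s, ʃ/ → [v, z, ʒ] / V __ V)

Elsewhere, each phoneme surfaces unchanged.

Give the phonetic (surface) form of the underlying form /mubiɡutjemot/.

/m/ — not in any rule's target class → [m].
/u/ (between /m/ and /b/): no rule targets it → [u].
/b/ (between /u/ and /i/) occurs between two vowels → [β] by rule 2.
/i/ — not in any rule's target class → [i].
/ɡ/ meets the environment for rule 2 (between two vowels) → [ɣ].
/u/ (between /ɡ/ and /t/) is unaffected → [u].
/t/ — between /u/ and /j/; rule 1 does not apply here → [t].
/j/ — not in any rule's target class → [j].
/e/ — not in any rule's target class → [e].
/m/ — not in any rule's target class → [m].
/o/ stays [o].
/t/ (word-final) is in the target of rule 1 but the environment (between two vowels) is not met → [t].

[muβiɣutjemot]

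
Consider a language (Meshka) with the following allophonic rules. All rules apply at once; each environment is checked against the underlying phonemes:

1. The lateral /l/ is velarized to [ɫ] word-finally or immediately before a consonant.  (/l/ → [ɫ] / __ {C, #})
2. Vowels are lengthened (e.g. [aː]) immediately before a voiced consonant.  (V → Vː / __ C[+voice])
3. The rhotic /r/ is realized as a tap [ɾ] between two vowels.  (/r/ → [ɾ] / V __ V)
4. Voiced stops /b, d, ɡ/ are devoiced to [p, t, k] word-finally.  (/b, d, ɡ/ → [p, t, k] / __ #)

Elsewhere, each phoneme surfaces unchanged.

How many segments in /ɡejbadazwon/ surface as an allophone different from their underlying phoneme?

Segments that undergo a rule: /e/ → [eː] (rule 2); /a/ → [aː] (rule 2); /a/ → [aː] (rule 2); /o/ → [oː] (rule 2).
All other segments surface unchanged.

4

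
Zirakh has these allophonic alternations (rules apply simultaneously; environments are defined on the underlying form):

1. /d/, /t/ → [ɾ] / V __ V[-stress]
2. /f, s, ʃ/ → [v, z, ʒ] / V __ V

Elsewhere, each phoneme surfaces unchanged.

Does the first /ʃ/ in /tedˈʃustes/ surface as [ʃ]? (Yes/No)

/ʃ/ — between /d/ and /u/; rule 2 does not apply here → [ʃ].
The actual realization is [ʃ], which matches [ʃ].

Yes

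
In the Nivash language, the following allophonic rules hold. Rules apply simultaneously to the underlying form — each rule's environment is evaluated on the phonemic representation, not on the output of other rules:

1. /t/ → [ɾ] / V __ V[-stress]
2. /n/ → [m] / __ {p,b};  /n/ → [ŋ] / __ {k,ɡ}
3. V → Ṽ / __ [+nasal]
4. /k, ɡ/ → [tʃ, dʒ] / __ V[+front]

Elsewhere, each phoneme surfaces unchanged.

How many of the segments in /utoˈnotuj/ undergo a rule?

3

Segments that undergo a rule: /t/ → [ɾ] (rule 1); /o/ → [õ] (rule 3); /t/ → [ɾ] (rule 1).
All other segments surface unchanged.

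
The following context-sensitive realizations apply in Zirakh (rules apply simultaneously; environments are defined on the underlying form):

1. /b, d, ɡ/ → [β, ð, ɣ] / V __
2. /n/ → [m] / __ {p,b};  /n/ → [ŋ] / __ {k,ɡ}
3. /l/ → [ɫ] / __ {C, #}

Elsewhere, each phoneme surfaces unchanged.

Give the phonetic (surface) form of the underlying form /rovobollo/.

[rovoβoɫlo]

/r/ — not in any rule's target class → [r].
/o/ — not in any rule's target class → [o].
/v/ (between /o/ and /o/) is unaffected → [v].
/o/ stays [o].
/b/ (between /o/ and /o/): immediately after a vowel, so rule 1 applies → [β].
/o/ — not in any rule's target class → [o].
Rule 3 applies to /l/ (between /o/ and /l/: word-finally or immediately before a consonant) → [ɫ].
/l/ (between /l/ and /o/) is in the target of rule 3 but the environment (word-finally or immediately before a consonant) is not met → [l].
/o/ (word-final) is unaffected → [o].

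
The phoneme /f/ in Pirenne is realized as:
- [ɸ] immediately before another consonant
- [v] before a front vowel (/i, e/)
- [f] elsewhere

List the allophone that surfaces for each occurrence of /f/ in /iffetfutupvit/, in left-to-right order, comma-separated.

[ɸ], [v], [f]

Occurrence 1 (position 2): immediately before another consonant → [ɸ].
Occurrence 2 (position 3): before a front vowel (/i, e/) → [v].
Occurrence 3 (position 6): no conditioning environment matches → elsewhere allophone [f].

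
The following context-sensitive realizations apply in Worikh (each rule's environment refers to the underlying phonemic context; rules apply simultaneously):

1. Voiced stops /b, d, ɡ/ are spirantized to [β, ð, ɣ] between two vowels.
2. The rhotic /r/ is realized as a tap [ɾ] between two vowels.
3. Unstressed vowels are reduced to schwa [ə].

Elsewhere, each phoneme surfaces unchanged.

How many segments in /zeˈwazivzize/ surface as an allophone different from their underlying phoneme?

4

Segments that undergo a rule: /e/ → [ə] (rule 3); /i/ → [ə] (rule 3); /i/ → [ə] (rule 3); /e/ → [ə] (rule 3).
All other segments surface unchanged.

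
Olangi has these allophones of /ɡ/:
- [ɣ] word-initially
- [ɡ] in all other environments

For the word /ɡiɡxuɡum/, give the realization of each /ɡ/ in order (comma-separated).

Occurrence 1 (position 1): word-initially → [ɣ].
Occurrence 2 (position 3): no conditioning environment matches → elsewhere allophone [ɡ].
Occurrence 3 (position 6): no conditioning environment matches → elsewhere allophone [ɡ].

[ɣ], [ɡ], [ɡ]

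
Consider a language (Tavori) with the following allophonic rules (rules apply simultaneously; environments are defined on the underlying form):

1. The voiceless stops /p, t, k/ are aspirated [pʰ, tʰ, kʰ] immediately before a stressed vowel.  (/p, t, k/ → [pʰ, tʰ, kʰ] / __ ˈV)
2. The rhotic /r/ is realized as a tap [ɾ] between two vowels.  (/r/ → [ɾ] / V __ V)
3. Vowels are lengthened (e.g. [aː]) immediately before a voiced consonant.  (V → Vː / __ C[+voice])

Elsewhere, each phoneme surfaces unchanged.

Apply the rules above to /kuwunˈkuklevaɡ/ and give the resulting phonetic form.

[kuːwuːnˈkʰukleːvaːɡ]

/k/ (word-initial): rule 1 targets it, but not immediately before a stressed vowel → unchanged [k].
/u/ meets the environment for rule 3 (before a voiced consonant) → [uː].
/w/ — not in any rule's target class → [w].
Rule 3 applies to /u/ (between /w/ and /n/: before a voiced consonant) → [uː].
/n/ (between /u/ and /k/) is unaffected → [n].
/k/ (between /n/ and /u/): immediately before a stressed vowel, so rule 1 applies → [kʰ].
/u/ (between /k/ and /k/) is in the target of rule 3 but the environment (before a voiced consonant) is not met → [u].
/k/ — between /u/ and /l/; rule 1 does not apply here → [k].
/l/ — not in any rule's target class → [l].
Rule 3 applies to /e/ (between /l/ and /v/: before a voiced consonant) → [eː].
/v/ stays [v].
/a/ — between /v/ and /ɡ/, before a voiced consonant — surfaces as [aː] (rule 3).
/ɡ/ — not in any rule's target class → [ɡ].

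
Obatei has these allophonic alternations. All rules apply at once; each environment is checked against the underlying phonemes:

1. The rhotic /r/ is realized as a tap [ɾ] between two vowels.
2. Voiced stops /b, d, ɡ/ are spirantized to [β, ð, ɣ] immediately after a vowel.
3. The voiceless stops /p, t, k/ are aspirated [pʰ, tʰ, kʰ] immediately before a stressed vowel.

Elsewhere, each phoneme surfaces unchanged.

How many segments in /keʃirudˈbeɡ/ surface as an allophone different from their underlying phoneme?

3

Segments that undergo a rule: /r/ → [ɾ] (rule 1); /d/ → [ð] (rule 2); /ɡ/ → [ɣ] (rule 2).
All other segments surface unchanged.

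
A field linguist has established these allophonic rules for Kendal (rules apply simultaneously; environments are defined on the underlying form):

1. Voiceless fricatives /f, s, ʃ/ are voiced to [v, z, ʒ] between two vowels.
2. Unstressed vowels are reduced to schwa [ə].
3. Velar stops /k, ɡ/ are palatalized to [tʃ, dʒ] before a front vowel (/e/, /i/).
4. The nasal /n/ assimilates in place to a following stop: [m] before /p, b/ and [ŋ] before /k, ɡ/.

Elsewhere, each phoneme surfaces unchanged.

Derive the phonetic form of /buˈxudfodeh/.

/u/ (between /b/ and /x/): in an unstressed syllable, so rule 2 applies → [ə].
/u/ (between /x/ and /d/) fails the environment for rule 2, so it stays [u].
/f/ — between /d/ and /o/; rule 1 does not apply here → [f].
/o/ — between /f/ and /d/, in an unstressed syllable — surfaces as [ə] (rule 2).
Rule 2 applies to /e/ (between /d/ and /h/: in an unstressed syllable) → [ə].

[bəˈxudfədəh]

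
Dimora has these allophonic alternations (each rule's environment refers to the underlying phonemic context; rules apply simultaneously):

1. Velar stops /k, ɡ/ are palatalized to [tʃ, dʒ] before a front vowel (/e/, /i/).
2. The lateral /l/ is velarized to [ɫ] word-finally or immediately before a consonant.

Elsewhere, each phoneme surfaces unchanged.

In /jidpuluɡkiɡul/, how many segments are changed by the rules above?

2

Segments that undergo a rule: /k/ → [tʃ] (rule 1); /l/ → [ɫ] (rule 2).
All other segments surface unchanged.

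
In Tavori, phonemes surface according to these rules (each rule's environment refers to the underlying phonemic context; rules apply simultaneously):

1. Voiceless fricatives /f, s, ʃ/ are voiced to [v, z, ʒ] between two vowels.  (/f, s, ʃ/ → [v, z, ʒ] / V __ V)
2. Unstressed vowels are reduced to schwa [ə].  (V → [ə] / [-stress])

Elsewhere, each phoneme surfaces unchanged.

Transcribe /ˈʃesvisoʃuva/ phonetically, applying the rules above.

/ʃ/ — word-initial; rule 1 does not apply here → [ʃ].
/e/ (between /ʃ/ and /s/) is in the target of rule 2 but the environment (in an unstressed syllable) is not met → [e].
/s/ (between /e/ and /v/) is in the target of rule 1 but the environment (between two vowels) is not met → [s].
/v/ (between /s/ and /i/) is unaffected → [v].
/i/ — between /v/ and /s/, in an unstressed syllable — surfaces as [ə] (rule 2).
/s/ (between /i/ and /o/) occurs between two vowels → [z] by rule 1.
/o/ meets the environment for rule 2 (in an unstressed syllable) → [ə].
/ʃ/ meets the environment for rule 1 (between two vowels) → [ʒ].
Rule 2 applies to /u/ (between /ʃ/ and /v/: in an unstressed syllable) → [ə].
/v/ — not in any rule's target class → [v].
/a/ — word-final, in an unstressed syllable — surfaces as [ə] (rule 2).

[ˈʃesvəzəʒəvə]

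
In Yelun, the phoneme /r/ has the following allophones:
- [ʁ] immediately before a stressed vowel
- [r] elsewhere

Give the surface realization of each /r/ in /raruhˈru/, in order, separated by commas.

Occurrence 1 (position 1): no conditioning environment matches → elsewhere allophone [r].
Occurrence 2 (position 3): no conditioning environment matches → elsewhere allophone [r].
Occurrence 3 (position 6): immediately before a stressed vowel → [ʁ].

[r], [r], [ʁ]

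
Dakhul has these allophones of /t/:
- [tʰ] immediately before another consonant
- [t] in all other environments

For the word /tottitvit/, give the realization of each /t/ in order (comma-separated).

[t], [tʰ], [t], [tʰ], [t]

Occurrence 1 (position 1): no conditioning environment matches → elsewhere allophone [t].
Occurrence 2 (position 3): immediately before another consonant → [tʰ].
Occurrence 3 (position 4): no conditioning environment matches → elsewhere allophone [t].
Occurrence 4 (position 6): immediately before another consonant → [tʰ].
Occurrence 5 (position 9): no conditioning environment matches → elsewhere allophone [t].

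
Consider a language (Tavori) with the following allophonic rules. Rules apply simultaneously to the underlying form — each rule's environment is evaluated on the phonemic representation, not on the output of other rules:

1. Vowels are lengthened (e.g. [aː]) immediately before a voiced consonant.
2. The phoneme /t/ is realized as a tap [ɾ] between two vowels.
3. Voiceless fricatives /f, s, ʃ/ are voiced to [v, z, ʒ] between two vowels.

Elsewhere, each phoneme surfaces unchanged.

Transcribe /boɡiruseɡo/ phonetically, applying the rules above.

[boːɡiːruzeːɡo]

Rule 1 applies to /o/ (between /b/ and /ɡ/: before a voiced consonant) → [oː].
/i/ (between /ɡ/ and /r/): before a voiced consonant, so rule 1 applies → [iː].
/u/ — between /r/ and /s/; rule 1 does not apply here → [u].
/s/ — between /u/ and /e/, between two vowels — surfaces as [z] (rule 3).
Rule 1 applies to /e/ (between /s/ and /ɡ/: before a voiced consonant) → [eː].
/o/ (word-final): rule 1 targets it, but not before a voiced consonant → unchanged [o].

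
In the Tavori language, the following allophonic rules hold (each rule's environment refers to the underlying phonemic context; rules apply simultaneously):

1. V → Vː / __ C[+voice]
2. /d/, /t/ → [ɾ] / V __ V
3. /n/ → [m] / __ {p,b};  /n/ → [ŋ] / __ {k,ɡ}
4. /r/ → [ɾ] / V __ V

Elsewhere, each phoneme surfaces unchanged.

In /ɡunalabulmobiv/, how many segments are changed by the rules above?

Segments that undergo a rule: /u/ → [uː] (rule 1); /a/ → [aː] (rule 1); /a/ → [aː] (rule 1); /u/ → [uː] (rule 1); /o/ → [oː] (rule 1); /i/ → [iː] (rule 1).
All other segments surface unchanged.

6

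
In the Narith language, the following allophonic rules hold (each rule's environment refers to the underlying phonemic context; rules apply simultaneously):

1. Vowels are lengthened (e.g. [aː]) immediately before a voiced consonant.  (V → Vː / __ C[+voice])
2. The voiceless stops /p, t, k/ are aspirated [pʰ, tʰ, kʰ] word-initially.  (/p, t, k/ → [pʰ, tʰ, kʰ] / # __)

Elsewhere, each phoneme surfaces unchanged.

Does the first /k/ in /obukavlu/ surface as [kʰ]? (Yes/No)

/k/ (between /u/ and /a/) fails the environment for rule 2, so it stays [k].
The actual realization is [k], not [kʰ].

No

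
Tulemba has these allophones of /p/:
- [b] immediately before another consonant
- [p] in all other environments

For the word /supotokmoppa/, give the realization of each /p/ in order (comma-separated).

Occurrence 1 (position 3): no conditioning environment matches → elsewhere allophone [p].
Occurrence 2 (position 10): immediately before another consonant → [b].
Occurrence 3 (position 11): no conditioning environment matches → elsewhere allophone [p].

[p], [b], [p]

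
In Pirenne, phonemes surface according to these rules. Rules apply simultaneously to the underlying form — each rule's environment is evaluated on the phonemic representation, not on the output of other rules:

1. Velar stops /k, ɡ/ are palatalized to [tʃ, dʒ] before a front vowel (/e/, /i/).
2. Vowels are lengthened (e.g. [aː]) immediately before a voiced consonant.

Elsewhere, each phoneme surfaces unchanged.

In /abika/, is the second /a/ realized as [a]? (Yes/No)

Yes

/a/ — word-final; rule 2 does not apply here → [a].
The actual realization is [a], which matches [a].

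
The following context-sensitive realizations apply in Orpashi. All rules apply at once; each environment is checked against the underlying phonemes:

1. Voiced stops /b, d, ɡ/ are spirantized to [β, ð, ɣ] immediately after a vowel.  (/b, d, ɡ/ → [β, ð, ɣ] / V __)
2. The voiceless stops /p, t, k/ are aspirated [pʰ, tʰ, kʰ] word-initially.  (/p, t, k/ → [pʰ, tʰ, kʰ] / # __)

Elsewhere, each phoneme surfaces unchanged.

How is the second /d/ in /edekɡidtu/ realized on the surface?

[ð]

/d/ — between /i/ and /t/, immediately after a vowel — surfaces as [ð] (rule 1).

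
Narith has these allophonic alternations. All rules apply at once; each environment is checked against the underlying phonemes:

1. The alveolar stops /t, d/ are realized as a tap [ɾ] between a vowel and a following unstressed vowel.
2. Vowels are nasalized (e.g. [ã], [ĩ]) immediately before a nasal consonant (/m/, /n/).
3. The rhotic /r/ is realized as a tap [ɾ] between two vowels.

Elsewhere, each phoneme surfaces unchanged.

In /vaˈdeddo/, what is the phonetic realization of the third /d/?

/d/ — between /d/ and /o/; rule 1 does not apply here → [d].

[d]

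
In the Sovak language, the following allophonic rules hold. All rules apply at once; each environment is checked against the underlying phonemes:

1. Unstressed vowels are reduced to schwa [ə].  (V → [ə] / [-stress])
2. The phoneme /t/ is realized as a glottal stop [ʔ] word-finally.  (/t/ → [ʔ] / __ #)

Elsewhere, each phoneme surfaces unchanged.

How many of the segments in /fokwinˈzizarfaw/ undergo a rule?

Segments that undergo a rule: /o/ → [ə] (rule 1); /i/ → [ə] (rule 1); /a/ → [ə] (rule 1); /a/ → [ə] (rule 1).
All other segments surface unchanged.

4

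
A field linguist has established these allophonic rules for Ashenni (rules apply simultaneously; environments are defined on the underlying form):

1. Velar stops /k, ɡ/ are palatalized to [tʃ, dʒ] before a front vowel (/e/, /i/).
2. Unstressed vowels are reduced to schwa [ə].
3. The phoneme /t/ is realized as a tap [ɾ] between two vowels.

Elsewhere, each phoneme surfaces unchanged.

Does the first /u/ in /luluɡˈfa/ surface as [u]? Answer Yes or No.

/u/ (between /l/ and /l/) occurs in an unstressed syllable → [ə] by rule 2.
The actual realization is [ə], not [u].

No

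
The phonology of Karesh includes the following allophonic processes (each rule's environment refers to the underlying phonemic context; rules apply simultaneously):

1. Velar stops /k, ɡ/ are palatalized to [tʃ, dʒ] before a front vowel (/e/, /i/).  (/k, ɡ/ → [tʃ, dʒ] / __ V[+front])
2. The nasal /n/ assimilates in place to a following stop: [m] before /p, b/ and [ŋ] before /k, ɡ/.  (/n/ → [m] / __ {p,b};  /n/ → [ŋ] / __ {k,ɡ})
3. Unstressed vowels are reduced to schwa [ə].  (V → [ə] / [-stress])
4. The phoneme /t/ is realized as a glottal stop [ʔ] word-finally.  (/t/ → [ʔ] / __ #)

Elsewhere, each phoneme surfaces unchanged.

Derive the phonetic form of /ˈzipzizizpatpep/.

/z/ (word-initial) is unaffected → [z].
/i/ (between /z/ and /p/): rule 3 targets it, but not in an unstressed syllable → unchanged [i].
/p/ (between /i/ and /z/): no rule targets it → [p].
/z/ (between /p/ and /i/) is unaffected → [z].
/i/ — between /z/ and /z/, in an unstressed syllable — surfaces as [ə] (rule 3).
/z/ — not in any rule's target class → [z].
Rule 3 applies to /i/ (between /z/ and /z/: in an unstressed syllable) → [ə].
/z/ (between /i/ and /p/): no rule targets it → [z].
/p/ (between /z/ and /a/): no rule targets it → [p].
Rule 3 applies to /a/ (between /p/ and /t/: in an unstressed syllable) → [ə].
/t/ — between /a/ and /p/; rule 4 does not apply here → [t].
/p/ — not in any rule's target class → [p].
/e/ — between /p/ and /p/, in an unstressed syllable — surfaces as [ə] (rule 3).
/p/ (word-final): no rule targets it → [p].

[ˈzipzəzəzpətpəp]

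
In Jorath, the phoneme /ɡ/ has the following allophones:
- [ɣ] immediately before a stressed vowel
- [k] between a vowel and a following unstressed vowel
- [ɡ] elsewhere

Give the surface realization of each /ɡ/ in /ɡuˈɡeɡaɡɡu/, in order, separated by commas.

[ɡ], [ɣ], [k], [ɡ], [ɡ]

Occurrence 1 (position 1): no conditioning environment matches → elsewhere allophone [ɡ].
Occurrence 2 (position 3): immediately before a stressed vowel → [ɣ].
Occurrence 3 (position 5): between a vowel and a following unstressed vowel → [k].
Occurrence 4 (position 7): no conditioning environment matches → elsewhere allophone [ɡ].
Occurrence 5 (position 8): no conditioning environment matches → elsewhere allophone [ɡ].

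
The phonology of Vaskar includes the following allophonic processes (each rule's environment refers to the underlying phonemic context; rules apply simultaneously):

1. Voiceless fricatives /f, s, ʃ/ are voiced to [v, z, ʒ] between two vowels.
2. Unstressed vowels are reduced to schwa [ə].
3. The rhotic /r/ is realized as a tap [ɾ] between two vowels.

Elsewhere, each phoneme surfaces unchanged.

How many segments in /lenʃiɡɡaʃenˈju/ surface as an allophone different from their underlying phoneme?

5

Segments that undergo a rule: /e/ → [ə] (rule 2); /i/ → [ə] (rule 2); /a/ → [ə] (rule 2); /ʃ/ → [ʒ] (rule 1); /e/ → [ə] (rule 2).
All other segments surface unchanged.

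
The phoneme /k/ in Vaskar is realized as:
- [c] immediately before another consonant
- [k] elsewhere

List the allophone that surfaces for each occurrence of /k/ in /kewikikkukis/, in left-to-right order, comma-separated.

[k], [k], [c], [k], [k]

Occurrence 1 (position 1): no conditioning environment matches → elsewhere allophone [k].
Occurrence 2 (position 5): no conditioning environment matches → elsewhere allophone [k].
Occurrence 3 (position 7): immediately before another consonant → [c].
Occurrence 4 (position 8): no conditioning environment matches → elsewhere allophone [k].
Occurrence 5 (position 10): no conditioning environment matches → elsewhere allophone [k].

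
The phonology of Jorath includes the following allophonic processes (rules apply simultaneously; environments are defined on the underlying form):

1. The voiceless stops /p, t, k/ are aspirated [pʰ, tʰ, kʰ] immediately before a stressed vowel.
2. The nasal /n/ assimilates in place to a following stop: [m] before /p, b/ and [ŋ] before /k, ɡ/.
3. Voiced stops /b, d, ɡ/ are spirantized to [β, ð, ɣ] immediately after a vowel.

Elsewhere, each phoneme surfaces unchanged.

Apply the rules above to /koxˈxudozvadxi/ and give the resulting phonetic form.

[koxˈxuðozvaðxi]

/k/ (word-initial) fails the environment for rule 1, so it stays [k].
/o/ — not in any rule's target class → [o].
/x/ (between /o/ and /x/): no rule targets it → [x].
/x/ (between /x/ and /u/) is unaffected → [x].
/u/ — not in any rule's target class → [u].
Rule 3 applies to /d/ (between /u/ and /o/: immediately after a vowel) → [ð].
/o/ (between /d/ and /z/): no rule targets it → [o].
/z/ — not in any rule's target class → [z].
/v/ (between /z/ and /a/): no rule targets it → [v].
/a/ — not in any rule's target class → [a].
/d/ (between /a/ and /x/) occurs immediately after a vowel → [ð] by rule 3.
/x/ (between /d/ and /i/): no rule targets it → [x].
/i/ — not in any rule's target class → [i].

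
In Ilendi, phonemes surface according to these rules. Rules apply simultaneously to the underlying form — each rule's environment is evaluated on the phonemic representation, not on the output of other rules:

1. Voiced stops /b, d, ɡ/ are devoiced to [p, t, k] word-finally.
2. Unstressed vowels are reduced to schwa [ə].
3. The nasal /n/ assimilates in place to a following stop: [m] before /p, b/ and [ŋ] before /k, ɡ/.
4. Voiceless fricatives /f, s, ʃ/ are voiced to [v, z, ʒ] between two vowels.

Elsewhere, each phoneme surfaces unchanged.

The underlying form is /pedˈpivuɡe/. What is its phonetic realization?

[pədˈpivəɡə]

/p/ stays [p].
/e/ meets the environment for rule 2 (in an unstressed syllable) → [ə].
/d/ (between /e/ and /p/): rule 1 targets it, but not word-finally → unchanged [d].
/p/ — not in any rule's target class → [p].
/i/ (between /p/ and /v/) is in the target of rule 2 but the environment (in an unstressed syllable) is not met → [i].
/v/ (between /i/ and /u/): no rule targets it → [v].
/u/ (between /v/ and /ɡ/) occurs in an unstressed syllable → [ə] by rule 2.
/ɡ/ — between /u/ and /e/; rule 1 does not apply here → [ɡ].
Rule 2 applies to /e/ (word-final: in an unstressed syllable) → [ə].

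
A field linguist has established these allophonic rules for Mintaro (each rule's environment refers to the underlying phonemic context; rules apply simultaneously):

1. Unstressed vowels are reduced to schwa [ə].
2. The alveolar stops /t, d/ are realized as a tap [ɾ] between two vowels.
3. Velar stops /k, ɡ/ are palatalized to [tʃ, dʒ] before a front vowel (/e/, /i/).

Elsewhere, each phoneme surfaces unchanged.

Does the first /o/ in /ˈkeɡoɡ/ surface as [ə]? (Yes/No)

/o/ meets the environment for rule 1 (in an unstressed syllable) → [ə].
The actual realization is [ə], which matches [ə].

Yes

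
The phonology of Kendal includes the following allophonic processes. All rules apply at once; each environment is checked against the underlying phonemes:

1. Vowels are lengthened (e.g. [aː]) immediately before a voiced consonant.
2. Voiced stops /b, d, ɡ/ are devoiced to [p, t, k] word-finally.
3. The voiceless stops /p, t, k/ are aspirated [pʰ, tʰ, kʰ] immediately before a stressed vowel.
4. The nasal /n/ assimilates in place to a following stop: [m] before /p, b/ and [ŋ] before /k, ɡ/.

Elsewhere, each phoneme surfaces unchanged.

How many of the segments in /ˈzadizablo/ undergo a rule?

Segments that undergo a rule: /a/ → [aː] (rule 1); /i/ → [iː] (rule 1); /a/ → [aː] (rule 1).
All other segments surface unchanged.

3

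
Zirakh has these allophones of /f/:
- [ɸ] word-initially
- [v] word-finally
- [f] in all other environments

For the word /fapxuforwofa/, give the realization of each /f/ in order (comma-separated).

[ɸ], [f], [f]

Occurrence 1 (position 1): word-initially → [ɸ].
Occurrence 2 (position 6): no conditioning environment matches → elsewhere allophone [f].
Occurrence 3 (position 11): no conditioning environment matches → elsewhere allophone [f].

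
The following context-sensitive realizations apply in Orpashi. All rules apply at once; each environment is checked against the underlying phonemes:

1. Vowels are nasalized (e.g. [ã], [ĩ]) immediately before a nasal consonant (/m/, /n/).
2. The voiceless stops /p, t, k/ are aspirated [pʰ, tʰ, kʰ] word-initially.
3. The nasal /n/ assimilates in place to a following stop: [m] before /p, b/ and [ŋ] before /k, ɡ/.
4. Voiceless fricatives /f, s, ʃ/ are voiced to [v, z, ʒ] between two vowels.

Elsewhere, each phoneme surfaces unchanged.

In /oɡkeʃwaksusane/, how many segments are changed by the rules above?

2

Segments that undergo a rule: /s/ → [z] (rule 4); /a/ → [ã] (rule 1).
All other segments surface unchanged.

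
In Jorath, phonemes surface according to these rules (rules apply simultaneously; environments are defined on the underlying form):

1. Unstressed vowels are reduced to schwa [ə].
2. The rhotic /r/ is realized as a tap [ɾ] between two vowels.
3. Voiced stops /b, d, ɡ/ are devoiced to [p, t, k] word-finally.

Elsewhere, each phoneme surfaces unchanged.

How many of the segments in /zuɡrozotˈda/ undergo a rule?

Segments that undergo a rule: /u/ → [ə] (rule 1); /o/ → [ə] (rule 1); /o/ → [ə] (rule 1).
All other segments surface unchanged.

3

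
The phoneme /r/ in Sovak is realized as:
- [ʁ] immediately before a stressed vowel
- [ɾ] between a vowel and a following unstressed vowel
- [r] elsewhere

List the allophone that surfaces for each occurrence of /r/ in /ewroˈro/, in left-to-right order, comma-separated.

[r], [ʁ]

Occurrence 1 (position 3): no conditioning environment matches → elsewhere allophone [r].
Occurrence 2 (position 5): immediately before a stressed vowel → [ʁ].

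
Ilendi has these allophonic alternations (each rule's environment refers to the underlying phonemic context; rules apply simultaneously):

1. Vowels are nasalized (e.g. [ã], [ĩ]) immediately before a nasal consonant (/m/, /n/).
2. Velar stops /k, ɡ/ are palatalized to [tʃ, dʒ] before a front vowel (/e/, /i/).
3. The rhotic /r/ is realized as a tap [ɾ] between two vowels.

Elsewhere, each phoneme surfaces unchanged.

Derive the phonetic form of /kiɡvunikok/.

[tʃiɡvũnikok]

Rule 2 applies to /k/ (word-initial: before a front vowel) → [tʃ].
/i/ (between /k/ and /ɡ/) fails the environment for rule 1, so it stays [i].
/ɡ/ (between /i/ and /v/) fails the environment for rule 2, so it stays [ɡ].
/v/ (between /ɡ/ and /u/) is unaffected → [v].
/u/ (between /v/ and /n/): before a nasal consonant, so rule 1 applies → [ũ].
/n/ (between /u/ and /i/) is unaffected → [n].
/i/ (between /n/ and /k/): rule 1 targets it, but not before a nasal consonant → unchanged [i].
/k/ (between /i/ and /o/): rule 2 targets it, but not before a front vowel → unchanged [k].
/o/ (between /k/ and /k/) is in the target of rule 1 but the environment (before a nasal consonant) is not met → [o].
/k/ (word-final): rule 2 targets it, but not before a front vowel → unchanged [k].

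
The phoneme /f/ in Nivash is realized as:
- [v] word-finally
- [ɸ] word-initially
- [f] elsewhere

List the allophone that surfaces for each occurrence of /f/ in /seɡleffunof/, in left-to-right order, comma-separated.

[f], [f], [v]

Occurrence 1 (position 6): no conditioning environment matches → elsewhere allophone [f].
Occurrence 2 (position 7): no conditioning environment matches → elsewhere allophone [f].
Occurrence 3 (position 11): word-finally → [v].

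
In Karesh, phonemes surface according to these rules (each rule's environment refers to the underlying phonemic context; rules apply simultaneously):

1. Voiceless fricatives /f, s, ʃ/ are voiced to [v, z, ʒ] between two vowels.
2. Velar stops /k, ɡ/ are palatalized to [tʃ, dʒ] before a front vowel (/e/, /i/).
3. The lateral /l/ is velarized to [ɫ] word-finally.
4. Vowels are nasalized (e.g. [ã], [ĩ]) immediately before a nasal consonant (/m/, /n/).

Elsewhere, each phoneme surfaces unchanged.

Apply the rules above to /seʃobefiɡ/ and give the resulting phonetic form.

[seʒobeviɡ]

/s/ (word-initial) is in the target of rule 1 but the environment (between two vowels) is not met → [s].
/e/ (between /s/ and /ʃ/) is in the target of rule 4 but the environment (before a nasal consonant) is not met → [e].
/ʃ/ — between /e/ and /o/, between two vowels — surfaces as [ʒ] (rule 1).
/o/ (between /ʃ/ and /b/) is in the target of rule 4 but the environment (before a nasal consonant) is not met → [o].
/b/ (between /o/ and /e/): no rule targets it → [b].
/e/ — between /b/ and /f/; rule 4 does not apply here → [e].
Rule 1 applies to /f/ (between /e/ and /i/: between two vowels) → [v].
/i/ (between /f/ and /ɡ/): rule 4 targets it, but not before a nasal consonant → unchanged [i].
/ɡ/ — word-final; rule 2 does not apply here → [ɡ].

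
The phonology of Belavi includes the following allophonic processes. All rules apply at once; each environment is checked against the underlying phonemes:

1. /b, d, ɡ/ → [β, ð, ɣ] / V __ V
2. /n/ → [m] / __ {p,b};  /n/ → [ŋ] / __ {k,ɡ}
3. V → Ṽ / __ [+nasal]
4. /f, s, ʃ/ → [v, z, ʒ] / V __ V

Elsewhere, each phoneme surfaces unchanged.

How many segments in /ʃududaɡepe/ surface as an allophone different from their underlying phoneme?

Segments that undergo a rule: /d/ → [ð] (rule 1); /d/ → [ð] (rule 1); /ɡ/ → [ɣ] (rule 1).
All other segments surface unchanged.

3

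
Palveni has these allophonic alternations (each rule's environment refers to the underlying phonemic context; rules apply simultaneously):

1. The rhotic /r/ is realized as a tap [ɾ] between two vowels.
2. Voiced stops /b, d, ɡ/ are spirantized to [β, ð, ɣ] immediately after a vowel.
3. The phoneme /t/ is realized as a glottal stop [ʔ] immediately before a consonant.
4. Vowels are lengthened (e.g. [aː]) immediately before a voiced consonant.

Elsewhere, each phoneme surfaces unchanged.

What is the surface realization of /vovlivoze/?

/v/ stays [v].
/o/ (between /v/ and /v/): before a voiced consonant, so rule 4 applies → [oː].
/v/ stays [v].
/l/ stays [l].
/i/ (between /l/ and /v/): before a voiced consonant, so rule 4 applies → [iː].
/v/ — not in any rule's target class → [v].
/o/ (between /v/ and /z/): before a voiced consonant, so rule 4 applies → [oː].
/z/ stays [z].
/e/ (word-final): rule 4 targets it, but not before a voiced consonant → unchanged [e].

[voːvliːvoːze]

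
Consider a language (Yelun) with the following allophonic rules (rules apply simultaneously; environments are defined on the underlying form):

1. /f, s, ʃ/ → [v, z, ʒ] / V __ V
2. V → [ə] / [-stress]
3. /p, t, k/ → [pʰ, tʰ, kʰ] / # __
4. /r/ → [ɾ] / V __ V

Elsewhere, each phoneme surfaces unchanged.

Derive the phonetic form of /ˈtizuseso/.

/t/ (word-initial) occurs word-initially → [tʰ] by rule 3.
/i/ (between /t/ and /z/): rule 2 targets it, but not in an unstressed syllable → unchanged [i].
/z/ stays [z].
/u/ (between /z/ and /s/) occurs in an unstressed syllable → [ə] by rule 2.
/s/ (between /u/ and /e/): between two vowels, so rule 1 applies → [z].
Rule 2 applies to /e/ (between /s/ and /s/: in an unstressed syllable) → [ə].
/s/ (between /e/ and /o/): between two vowels, so rule 1 applies → [z].
/o/ meets the environment for rule 2 (in an unstressed syllable) → [ə].

[ˈtʰizəzəzə]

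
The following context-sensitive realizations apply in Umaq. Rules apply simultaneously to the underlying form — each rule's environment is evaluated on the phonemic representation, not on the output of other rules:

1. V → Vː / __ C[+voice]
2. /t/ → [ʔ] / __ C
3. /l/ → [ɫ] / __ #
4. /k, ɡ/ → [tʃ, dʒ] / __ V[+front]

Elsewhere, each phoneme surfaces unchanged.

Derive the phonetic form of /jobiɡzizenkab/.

/o/ (between /j/ and /b/): before a voiced consonant, so rule 1 applies → [oː].
/i/ — between /b/ and /ɡ/, before a voiced consonant — surfaces as [iː] (rule 1).
/ɡ/ (between /i/ and /z/): rule 4 targets it, but not before a front vowel → unchanged [ɡ].
/i/ (between /z/ and /z/) occurs before a voiced consonant → [iː] by rule 1.
/e/ — between /z/ and /n/, before a voiced consonant — surfaces as [eː] (rule 1).
/k/ (between /n/ and /a/): rule 4 targets it, but not before a front vowel → unchanged [k].
Rule 1 applies to /a/ (between /k/ and /b/: before a voiced consonant) → [aː].

[joːbiːɡziːzeːnkaːb]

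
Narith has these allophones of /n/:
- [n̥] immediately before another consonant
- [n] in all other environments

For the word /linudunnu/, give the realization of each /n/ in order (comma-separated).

[n], [n̥], [n]

Occurrence 1 (position 3): no conditioning environment matches → elsewhere allophone [n].
Occurrence 2 (position 7): immediately before another consonant → [n̥].
Occurrence 3 (position 8): no conditioning environment matches → elsewhere allophone [n].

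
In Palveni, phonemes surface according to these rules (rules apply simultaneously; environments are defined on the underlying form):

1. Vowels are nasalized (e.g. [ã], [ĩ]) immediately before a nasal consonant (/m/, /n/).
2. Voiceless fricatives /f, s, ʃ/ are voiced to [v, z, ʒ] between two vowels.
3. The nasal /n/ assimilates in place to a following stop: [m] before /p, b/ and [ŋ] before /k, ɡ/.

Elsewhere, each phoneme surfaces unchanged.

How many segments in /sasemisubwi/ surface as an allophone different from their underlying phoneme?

Segments that undergo a rule: /s/ → [z] (rule 2); /e/ → [ẽ] (rule 1); /s/ → [z] (rule 2).
All other segments surface unchanged.

3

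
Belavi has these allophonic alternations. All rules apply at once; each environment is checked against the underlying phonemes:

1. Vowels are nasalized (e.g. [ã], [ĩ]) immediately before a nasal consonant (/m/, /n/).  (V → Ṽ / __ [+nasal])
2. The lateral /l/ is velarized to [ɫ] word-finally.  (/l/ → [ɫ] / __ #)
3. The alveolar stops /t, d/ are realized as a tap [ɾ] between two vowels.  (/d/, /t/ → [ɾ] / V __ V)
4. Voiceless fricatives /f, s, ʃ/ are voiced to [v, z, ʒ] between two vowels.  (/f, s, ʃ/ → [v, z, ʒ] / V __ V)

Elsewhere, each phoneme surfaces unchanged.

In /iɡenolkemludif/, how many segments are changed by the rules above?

3

Segments that undergo a rule: /e/ → [ẽ] (rule 1); /e/ → [ẽ] (rule 1); /d/ → [ɾ] (rule 3).
All other segments surface unchanged.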